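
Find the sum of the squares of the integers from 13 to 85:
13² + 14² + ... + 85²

Use ∑_{k=1}^{n} k² = n(n+1)(2n+1)/6, then subtract the first 12 terms.
∑_{k=1}^{85} k² = 85×86×171/6 = 208335
∑_{k=1}^{12} k² = 12×13×25/6 = 650
∑_{k=13}^{85} k² = 208335 - 650 = 207685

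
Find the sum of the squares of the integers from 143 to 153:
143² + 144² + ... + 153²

Use ∑_{k=1}^{n} k² = n(n+1)(2n+1)/6, then subtract the first 142 terms.
∑_{k=1}^{153} k² = 153×154×307/6 = 1205589
∑_{k=1}^{142} k² = 142×143×285/6 = 964535
∑_{k=143}^{153} k² = 1205589 - 964535 = 241054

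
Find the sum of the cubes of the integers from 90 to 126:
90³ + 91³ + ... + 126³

Use ∑_{k=1}^{n} k³ = [n(n+1)/2]², then subtract the first 89 terms.
∑_{k=1}^{126} k³ = [126×127/2]² = 8001² = 64016001
∑_{k=1}^{89} k³ = [89×90/2]² = 4005² = 16040025
∑_{k=90}^{126} k³ = 64016001 - 16040025 = 47975976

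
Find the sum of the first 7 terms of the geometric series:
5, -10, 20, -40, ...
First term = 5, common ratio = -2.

Sₙ = a(1 - rⁿ) / (1 - r)
S_7 = 5(1 - (-2)^7) / (1 - (-2))
S_7 = 5(1 - (-128)) / (3)
S_7 = 215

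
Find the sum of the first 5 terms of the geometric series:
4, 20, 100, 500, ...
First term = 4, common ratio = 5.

Sₙ = a(1 - rⁿ) / (1 - r)
S_5 = 4(1 - 5^5) / (1 - 5)
S_5 = 4(1 - 3125) / (-4)
S_5 = 3124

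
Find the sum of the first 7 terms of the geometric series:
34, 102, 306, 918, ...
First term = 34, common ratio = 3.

Sₙ = a(1 - rⁿ) / (1 - r)
S_7 = 34(1 - 3^7) / (1 - 3)
S_7 = 34(1 - 2187) / (-2)
S_7 = 37162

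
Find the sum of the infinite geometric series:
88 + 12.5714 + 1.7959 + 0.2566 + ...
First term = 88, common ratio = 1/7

For |r| < 1, S = a / (1 - r)
S = 88 / (1 - (1/7))
S = 88 / (6/7)
S = 308/3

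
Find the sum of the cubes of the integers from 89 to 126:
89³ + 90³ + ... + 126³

Use ∑_{k=1}^{n} k³ = [n(n+1)/2]², then subtract the first 88 terms.
∑_{k=1}^{126} k³ = [126×127/2]² = 8001² = 64016001
∑_{k=1}^{88} k³ = [88×89/2]² = 3916² = 15335056
∑_{k=89}^{126} k³ = 64016001 - 15335056 = 48680945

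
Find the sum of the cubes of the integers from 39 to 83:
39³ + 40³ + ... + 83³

Use ∑_{k=1}^{n} k³ = [n(n+1)/2]², then subtract the first 38 terms.
∑_{k=1}^{83} k³ = [83×84/2]² = 3486² = 12152196
∑_{k=1}^{38} k³ = [38×39/2]² = 741² = 549081
∑_{k=39}^{83} k³ = 12152196 - 549081 = 11603115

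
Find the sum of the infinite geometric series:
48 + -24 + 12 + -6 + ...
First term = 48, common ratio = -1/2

For |r| < 1, S = a / (1 - r)
S = 48 / (1 - (-1/2))
S = 48 / (3/2)
S = 32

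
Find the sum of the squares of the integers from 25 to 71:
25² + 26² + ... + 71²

Use ∑_{k=1}^{n} k² = n(n+1)(2n+1)/6, then subtract the first 24 terms.
∑_{k=1}^{71} k² = 71×72×143/6 = 121836
∑_{k=1}^{24} k² = 24×25×49/6 = 4900
∑_{k=25}^{71} k² = 121836 - 4900 = 116936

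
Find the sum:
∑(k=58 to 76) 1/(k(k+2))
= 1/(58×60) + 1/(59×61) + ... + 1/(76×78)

Partial fractions: 1/(k(k+2)) = (1/2)[1/k - 1/(k+2)]
Telescoping leaves the first two and last two terms:
= (1/2)[1/58 + 1/59 - 1/77 - 1/78]
= 43073/10276266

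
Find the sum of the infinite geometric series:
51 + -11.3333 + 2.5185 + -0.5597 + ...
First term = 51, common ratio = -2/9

For |r| < 1, S = a / (1 - r)
S = 51 / (1 - (-2/9))
S = 51 / (11/9)
S = 459/11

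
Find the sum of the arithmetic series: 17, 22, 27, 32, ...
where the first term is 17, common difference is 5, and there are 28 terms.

Sₙ = n/2 × (first + last)
Last term = a + (n-1)d = 17 + (28-1)×5 = 152
S_28 = 28/2 × (17 + 152)
S_28 = 28/2 × 169 = 2366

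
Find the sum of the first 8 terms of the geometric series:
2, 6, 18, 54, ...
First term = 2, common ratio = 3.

Sₙ = a(1 - rⁿ) / (1 - r)
S_8 = 2(1 - 3^8) / (1 - 3)
S_8 = 2(1 - 6561) / (-2)
S_8 = 6560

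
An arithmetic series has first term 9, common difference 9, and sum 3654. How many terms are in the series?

Using S = n/2 × [2a + (n-1)d]
3654 = n/2 × [2(9) + (n-1)(9)]
3654 = n/2 × [18 + 9n - 9]
7308 = n × [9 + 9n]
9n² + (9)n - 7308 = 0
Discriminant: Δ = (9)² - 4(9)(-7308) = 81 + 263088 = 263169
√Δ = 513
n = [-(9) + √Δ] / (2·9) = (-9 + 513) / 18 = 504 / 18 = 28
(The negative root is discarded since n must be a positive integer.)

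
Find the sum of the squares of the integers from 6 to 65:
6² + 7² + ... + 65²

Use ∑_{k=1}^{n} k² = n(n+1)(2n+1)/6, then subtract the first 5 terms.
∑_{k=1}^{65} k² = 65×66×131/6 = 93665
∑_{k=1}^{5} k² = 5×6×11/6 = 55
∑_{k=6}^{65} k² = 93665 - 55 = 93610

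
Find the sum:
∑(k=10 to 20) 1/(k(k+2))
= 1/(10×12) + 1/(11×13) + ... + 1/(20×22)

Partial fractions: 1/(k(k+2)) = (1/2)[1/k - 1/(k+2)]
Telescoping leaves the first two and last two terms:
= (1/2)[1/10 + 1/11 - 1/21 - 1/22]
= 113/2310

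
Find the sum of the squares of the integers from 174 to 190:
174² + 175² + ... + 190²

Use ∑_{k=1}^{n} k² = n(n+1)(2n+1)/6, then subtract the first 173 terms.
∑_{k=1}^{190} k² = 190×191×381/6 = 2304415
∑_{k=1}^{173} k² = 173×174×347/6 = 1740899
∑_{k=174}^{190} k² = 2304415 - 1740899 = 563516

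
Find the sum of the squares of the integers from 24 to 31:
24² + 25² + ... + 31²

Use ∑_{k=1}^{n} k² = n(n+1)(2n+1)/6, then subtract the first 23 terms.
∑_{k=1}^{31} k² = 31×32×63/6 = 10416
∑_{k=1}^{23} k² = 23×24×47/6 = 4324
∑_{k=24}^{31} k² = 10416 - 4324 = 6092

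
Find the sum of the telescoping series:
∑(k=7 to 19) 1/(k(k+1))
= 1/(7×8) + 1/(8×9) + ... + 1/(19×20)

Partial fractions: 1/(k(k+1)) = 1/k - 1/(k+1)
The series telescopes:
= (1/7 - 1/8) + (1/8 - 1/9) + ... + (1/19 - 1/20)
= 1/7 - 1/20
= 13/140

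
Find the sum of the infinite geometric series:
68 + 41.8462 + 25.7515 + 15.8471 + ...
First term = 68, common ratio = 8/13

For |r| < 1, S = a / (1 - r)
S = 68 / (1 - (8/13))
S = 68 / (5/13)
S = 884/5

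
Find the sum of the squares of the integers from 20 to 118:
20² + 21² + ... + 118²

Use ∑_{k=1}^{n} k² = n(n+1)(2n+1)/6, then subtract the first 19 terms.
∑_{k=1}^{118} k² = 118×119×237/6 = 554659
∑_{k=1}^{19} k² = 19×20×39/6 = 2470
∑_{k=20}^{118} k² = 554659 - 2470 = 552189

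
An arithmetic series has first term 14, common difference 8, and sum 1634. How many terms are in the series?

Using S = n/2 × [2a + (n-1)d]
1634 = n/2 × [2(14) + (n-1)(8)]
1634 = n/2 × [28 + 8n - 8]
3268 = n × [20 + 8n]
8n² + (20)n - 3268 = 0
Discriminant: Δ = (20)² - 4(8)(-3268) = 400 + 104576 = 104976
√Δ = 324
n = [-(20) + √Δ] / (2·8) = (-20 + 324) / 16 = 304 / 16 = 19
(The negative root is discarded since n must be a positive integer.)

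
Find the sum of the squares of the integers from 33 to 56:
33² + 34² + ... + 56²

Use ∑_{k=1}^{n} k² = n(n+1)(2n+1)/6, then subtract the first 32 terms.
∑_{k=1}^{56} k² = 56×57×113/6 = 60116
∑_{k=1}^{32} k² = 32×33×65/6 = 11440
∑_{k=33}^{56} k² = 60116 - 11440 = 48676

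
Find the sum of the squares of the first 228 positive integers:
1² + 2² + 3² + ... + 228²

Formula: ∑k² = n(n+1)(2n+1)/6
= 228×229×457/6
= 23860884/6
= 3976814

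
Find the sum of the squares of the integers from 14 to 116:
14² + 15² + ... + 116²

Use ∑_{k=1}^{n} k² = n(n+1)(2n+1)/6, then subtract the first 13 terms.
∑_{k=1}^{116} k² = 116×117×233/6 = 527046
∑_{k=1}^{13} k² = 13×14×27/6 = 819
∑_{k=14}^{116} k² = 527046 - 819 = 526227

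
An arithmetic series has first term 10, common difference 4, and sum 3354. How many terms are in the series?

Using S = n/2 × [2a + (n-1)d]
3354 = n/2 × [2(10) + (n-1)(4)]
3354 = n/2 × [20 + 4n - 4]
6708 = n × [16 + 4n]
4n² + (16)n - 6708 = 0
Discriminant: Δ = (16)² - 4(4)(-6708) = 256 + 107328 = 107584
√Δ = 328
n = [-(16) + √Δ] / (2·4) = (-16 + 328) / 8 = 312 / 8 = 39
(The negative root is discarded since n must be a positive integer.)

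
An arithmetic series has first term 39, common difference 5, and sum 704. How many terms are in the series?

Using S = n/2 × [2a + (n-1)d]
704 = n/2 × [2(39) + (n-1)(5)]
704 = n/2 × [78 + 5n - 5]
1408 = n × [73 + 5n]
5n² + (73)n - 1408 = 0
Discriminant: Δ = (73)² - 4(5)(-1408) = 5329 + 28160 = 33489
√Δ = 183
n = [-(73) + √Δ] / (2·5) = (-73 + 183) / 10 = 110 / 10 = 11
(The negative root is discarded since n must be a positive integer.)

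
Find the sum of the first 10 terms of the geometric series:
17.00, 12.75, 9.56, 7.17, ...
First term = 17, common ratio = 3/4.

Sₙ = a(1 - rⁿ) / (1 - r)
S_10 = 17(1 - (3/4)^10) / (1 - (3/4))
S_10 = 17(1 - (59049/1048576)) / (1/4)
S_10 = 16821959/262144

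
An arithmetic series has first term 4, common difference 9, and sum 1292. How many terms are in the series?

Using S = n/2 × [2a + (n-1)d]
1292 = n/2 × [2(4) + (n-1)(9)]
1292 = n/2 × [8 + 9n - 9]
2584 = n × [-1 + 9n]
9n² + (-1)n - 2584 = 0
Discriminant: Δ = (-1)² - 4(9)(-2584) = 1 + 93024 = 93025
√Δ = 305
n = [-(-1) + √Δ] / (2·9) = (1 + 305) / 18 = 306 / 18 = 17
(The negative root is discarded since n must be a positive integer.)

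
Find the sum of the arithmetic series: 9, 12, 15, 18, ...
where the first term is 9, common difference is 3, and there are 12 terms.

Sₙ = n/2 × (first + last)
Last term = a + (n-1)d = 9 + (12-1)×3 = 42
S_12 = 12/2 × (9 + 42)
S_12 = 12/2 × 51 = 306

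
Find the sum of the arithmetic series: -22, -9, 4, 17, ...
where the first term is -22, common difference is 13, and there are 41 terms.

Sₙ = n/2 × (first + last)
Last term = a + (n-1)d = -22 + (41-1)×13 = 498
S_41 = 41/2 × (-22 + 498)
S_41 = 41/2 × 476 = 9758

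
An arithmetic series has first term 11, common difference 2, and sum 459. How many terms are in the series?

Using S = n/2 × [2a + (n-1)d]
459 = n/2 × [2(11) + (n-1)(2)]
459 = n/2 × [22 + 2n - 2]
918 = n × [20 + 2n]
2n² + (20)n - 918 = 0
Discriminant: Δ = (20)² - 4(2)(-918) = 400 + 7344 = 7744
√Δ = 88
n = [-(20) + √Δ] / (2·2) = (-20 + 88) / 4 = 68 / 4 = 17
(The negative root is discarded since n must be a positive integer.)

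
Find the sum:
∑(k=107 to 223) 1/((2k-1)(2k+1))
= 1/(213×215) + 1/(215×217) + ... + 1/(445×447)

Partial fractions: 1/((2k-1)(2k+1)) = (1/2)[1/(2k-1) - 1/(2k+1)]
The series telescopes:
= (1/2)[1/213 - 1/447]
= 13/10579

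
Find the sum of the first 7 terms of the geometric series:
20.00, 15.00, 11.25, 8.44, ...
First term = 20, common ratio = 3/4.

Sₙ = a(1 - rⁿ) / (1 - r)
S_7 = 20(1 - (3/4)^7) / (1 - (3/4))
S_7 = 20(1 - (2187/16384)) / (1/4)
S_7 = 70985/1024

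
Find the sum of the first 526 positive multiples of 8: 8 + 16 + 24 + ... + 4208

Factor out 8: = 8(1 + 2 + ... + 526) = 8 × n(n+1)/2
= 8 × 526×527/2
= 8 × 138601
= 1108808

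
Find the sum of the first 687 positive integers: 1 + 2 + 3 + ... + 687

Formula: ∑k = n(n+1)/2
= 687×688/2
= 472656/2
= 236328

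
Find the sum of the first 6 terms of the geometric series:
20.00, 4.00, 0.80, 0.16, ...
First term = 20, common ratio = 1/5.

Sₙ = a(1 - rⁿ) / (1 - r)
S_6 = 20(1 - (1/5)^6) / (1 - (1/5))
S_6 = 20(1 - (1/15625)) / (4/5)
S_6 = 15624/625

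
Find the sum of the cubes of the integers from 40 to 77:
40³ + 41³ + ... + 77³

Use ∑_{k=1}^{n} k³ = [n(n+1)/2]², then subtract the first 39 terms.
∑_{k=1}^{77} k³ = [77×78/2]² = 3003² = 9018009
∑_{k=1}^{39} k³ = [39×40/2]² = 780² = 608400
∑_{k=40}^{77} k³ = 9018009 - 608400 = 8409609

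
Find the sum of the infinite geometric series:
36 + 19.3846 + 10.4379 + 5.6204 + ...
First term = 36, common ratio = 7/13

For |r| < 1, S = a / (1 - r)
S = 36 / (1 - (7/13))
S = 36 / (6/13)
S = 78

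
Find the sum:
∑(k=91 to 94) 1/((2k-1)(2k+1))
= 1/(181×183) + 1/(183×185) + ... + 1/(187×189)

Partial fractions: 1/((2k-1)(2k+1)) = (1/2)[1/(2k-1) - 1/(2k+1)]
The series telescopes:
= (1/2)[1/181 - 1/189]
= 4/34209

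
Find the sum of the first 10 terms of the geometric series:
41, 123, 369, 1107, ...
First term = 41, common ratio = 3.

Sₙ = a(1 - rⁿ) / (1 - r)
S_10 = 41(1 - 3^10) / (1 - 3)
S_10 = 41(1 - 59049) / (-2)
S_10 = 1210484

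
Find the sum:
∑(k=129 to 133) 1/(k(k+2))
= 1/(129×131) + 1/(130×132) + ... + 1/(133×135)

Partial fractions: 1/(k(k+2)) = (1/2)[1/k - 1/(k+2)]
Telescoping leaves the first two and last two terms:
= (1/2)[1/129 + 1/130 - 1/134 - 1/135]
= 2903/10112310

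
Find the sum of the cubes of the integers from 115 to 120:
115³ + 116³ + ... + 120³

Use ∑_{k=1}^{n} k³ = [n(n+1)/2]², then subtract the first 114 terms.
∑_{k=1}^{120} k³ = [120×121/2]² = 7260² = 52707600
∑_{k=1}^{114} k³ = [114×115/2]² = 6555² = 42968025
∑_{k=115}^{120} k³ = 52707600 - 42968025 = 9739575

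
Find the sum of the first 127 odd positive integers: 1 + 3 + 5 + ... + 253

Sum of first n odd numbers = n²
= 127²
= 16129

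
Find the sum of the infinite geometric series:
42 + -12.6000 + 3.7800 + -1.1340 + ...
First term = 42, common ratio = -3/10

For |r| < 1, S = a / (1 - r)
S = 42 / (1 - (-3/10))
S = 42 / (13/10)
S = 420/13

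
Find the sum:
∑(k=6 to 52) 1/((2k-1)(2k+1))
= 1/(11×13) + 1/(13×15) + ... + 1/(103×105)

Partial fractions: 1/((2k-1)(2k+1)) = (1/2)[1/(2k-1) - 1/(2k+1)]
The series telescopes:
= (1/2)[1/11 - 1/105]
= 47/1155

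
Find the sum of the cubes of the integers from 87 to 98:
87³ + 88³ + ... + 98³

Use ∑_{k=1}^{n} k³ = [n(n+1)/2]², then subtract the first 86 terms.
∑_{k=1}^{98} k³ = [98×99/2]² = 4851² = 23532201
∑_{k=1}^{86} k³ = [86×87/2]² = 3741² = 13995081
∑_{k=87}^{98} k³ = 23532201 - 13995081 = 9537120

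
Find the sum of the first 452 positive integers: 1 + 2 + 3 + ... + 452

Formula: ∑k = n(n+1)/2
= 452×453/2
= 204756/2
= 102378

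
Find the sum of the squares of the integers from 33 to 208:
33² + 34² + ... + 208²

Use ∑_{k=1}^{n} k² = n(n+1)(2n+1)/6, then subtract the first 32 terms.
∑_{k=1}^{208} k² = 208×209×417/6 = 3021304
∑_{k=1}^{32} k² = 32×33×65/6 = 11440
∑_{k=33}^{208} k² = 3021304 - 11440 = 3009864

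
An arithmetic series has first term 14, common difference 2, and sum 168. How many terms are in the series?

Using S = n/2 × [2a + (n-1)d]
168 = n/2 × [2(14) + (n-1)(2)]
168 = n/2 × [28 + 2n - 2]
336 = n × [26 + 2n]
2n² + (26)n - 336 = 0
Discriminant: Δ = (26)² - 4(2)(-336) = 676 + 2688 = 3364
√Δ = 58
n = [-(26) + √Δ] / (2·2) = (-26 + 58) / 4 = 32 / 4 = 8
(The negative root is discarded since n must be a positive integer.)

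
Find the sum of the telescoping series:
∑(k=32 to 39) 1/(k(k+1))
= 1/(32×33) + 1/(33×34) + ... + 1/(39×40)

Partial fractions: 1/(k(k+1)) = 1/k - 1/(k+1)
The series telescopes:
= (1/32 - 1/33) + (1/33 - 1/34) + ... + (1/39 - 1/40)
= 1/32 - 1/40
= 1/160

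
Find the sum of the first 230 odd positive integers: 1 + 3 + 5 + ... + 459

Sum of first n odd numbers = n²
= 230²
= 52900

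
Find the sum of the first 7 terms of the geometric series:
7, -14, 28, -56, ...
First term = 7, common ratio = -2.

Sₙ = a(1 - rⁿ) / (1 - r)
S_7 = 7(1 - (-2)^7) / (1 - (-2))
S_7 = 7(1 - (-128)) / (3)
S_7 = 301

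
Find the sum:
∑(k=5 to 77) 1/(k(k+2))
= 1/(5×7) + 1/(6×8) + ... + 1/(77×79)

Partial fractions: 1/(k(k+2)) = (1/2)[1/k - 1/(k+2)]
Telescoping leaves the first two and last two terms:
= (1/2)[1/5 + 1/6 - 1/78 - 1/79]
= 876/5135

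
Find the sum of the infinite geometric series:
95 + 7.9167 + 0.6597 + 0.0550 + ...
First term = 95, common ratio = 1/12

For |r| < 1, S = a / (1 - r)
S = 95 / (1 - (1/12))
S = 95 / (11/12)
S = 1140/11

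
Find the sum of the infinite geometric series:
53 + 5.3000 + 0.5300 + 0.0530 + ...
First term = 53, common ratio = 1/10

For |r| < 1, S = a / (1 - r)
S = 53 / (1 - (1/10))
S = 53 / (9/10)
S = 530/9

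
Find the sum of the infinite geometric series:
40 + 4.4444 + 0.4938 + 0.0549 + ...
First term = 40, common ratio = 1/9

For |r| < 1, S = a / (1 - r)
S = 40 / (1 - (1/9))
S = 40 / (8/9)
S = 45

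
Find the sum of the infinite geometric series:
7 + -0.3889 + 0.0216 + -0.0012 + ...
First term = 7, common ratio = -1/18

For |r| < 1, S = a / (1 - r)
S = 7 / (1 - (-1/18))
S = 7 / (19/18)
S = 126/19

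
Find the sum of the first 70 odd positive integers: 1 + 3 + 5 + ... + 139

Sum of first n odd numbers = n²
= 70²
= 4900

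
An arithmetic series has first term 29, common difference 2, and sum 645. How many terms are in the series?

Using S = n/2 × [2a + (n-1)d]
645 = n/2 × [2(29) + (n-1)(2)]
645 = n/2 × [58 + 2n - 2]
1290 = n × [56 + 2n]
2n² + (56)n - 1290 = 0
Discriminant: Δ = (56)² - 4(2)(-1290) = 3136 + 10320 = 13456
√Δ = 116
n = [-(56) + √Δ] / (2·2) = (-56 + 116) / 4 = 60 / 4 = 15
(The negative root is discarded since n must be a positive integer.)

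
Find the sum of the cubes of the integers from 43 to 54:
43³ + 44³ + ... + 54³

Use ∑_{k=1}^{n} k³ = [n(n+1)/2]², then subtract the first 42 terms.
∑_{k=1}^{54} k³ = [54×55/2]² = 1485² = 2205225
∑_{k=1}^{42} k³ = [42×43/2]² = 903² = 815409
∑_{k=43}^{54} k³ = 2205225 - 815409 = 1389816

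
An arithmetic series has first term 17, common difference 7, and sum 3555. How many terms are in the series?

Using S = n/2 × [2a + (n-1)d]
3555 = n/2 × [2(17) + (n-1)(7)]
3555 = n/2 × [34 + 7n - 7]
7110 = n × [27 + 7n]
7n² + (27)n - 7110 = 0
Discriminant: Δ = (27)² - 4(7)(-7110) = 729 + 199080 = 199809
√Δ = 447
n = [-(27) + √Δ] / (2·7) = (-27 + 447) / 14 = 420 / 14 = 30
(The negative root is discarded since n must be a positive integer.)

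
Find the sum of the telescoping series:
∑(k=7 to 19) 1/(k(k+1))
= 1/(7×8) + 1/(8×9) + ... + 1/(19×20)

Partial fractions: 1/(k(k+1)) = 1/k - 1/(k+1)
The series telescopes:
= (1/7 - 1/8) + (1/8 - 1/9) + ... + (1/19 - 1/20)
= 1/7 - 1/20
= 13/140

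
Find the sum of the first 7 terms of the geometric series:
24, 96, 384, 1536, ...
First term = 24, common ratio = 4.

Sₙ = a(1 - rⁿ) / (1 - r)
S_7 = 24(1 - 4^7) / (1 - 4)
S_7 = 24(1 - 16384) / (-3)
S_7 = 131064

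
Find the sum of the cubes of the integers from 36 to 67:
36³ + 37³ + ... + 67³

Use ∑_{k=1}^{n} k³ = [n(n+1)/2]², then subtract the first 35 terms.
∑_{k=1}^{67} k³ = [67×68/2]² = 2278² = 5189284
∑_{k=1}^{35} k³ = [35×36/2]² = 630² = 396900
∑_{k=36}^{67} k³ = 5189284 - 396900 = 4792384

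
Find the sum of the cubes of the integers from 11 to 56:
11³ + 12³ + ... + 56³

Use ∑_{k=1}^{n} k³ = [n(n+1)/2]², then subtract the first 10 terms.
∑_{k=1}^{56} k³ = [56×57/2]² = 1596² = 2547216
∑_{k=1}^{10} k³ = [10×11/2]² = 55² = 3025
∑_{k=11}^{56} k³ = 2547216 - 3025 = 2544191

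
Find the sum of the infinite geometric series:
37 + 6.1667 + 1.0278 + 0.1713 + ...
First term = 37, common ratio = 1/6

For |r| < 1, S = a / (1 - r)
S = 37 / (1 - (1/6))
S = 37 / (5/6)
S = 222/5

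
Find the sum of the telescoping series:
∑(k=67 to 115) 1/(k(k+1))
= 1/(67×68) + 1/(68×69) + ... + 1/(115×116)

Partial fractions: 1/(k(k+1)) = 1/k - 1/(k+1)
The series telescopes:
= (1/67 - 1/68) + (1/68 - 1/69) + ... + (1/115 - 1/116)
= 1/67 - 1/116
= 49/7772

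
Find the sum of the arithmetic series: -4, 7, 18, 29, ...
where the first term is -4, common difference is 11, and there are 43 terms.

Sₙ = n/2 × (first + last)
Last term = a + (n-1)d = -4 + (43-1)×11 = 458
S_43 = 43/2 × (-4 + 458)
S_43 = 43/2 × 454 = 9761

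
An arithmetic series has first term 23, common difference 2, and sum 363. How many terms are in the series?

Using S = n/2 × [2a + (n-1)d]
363 = n/2 × [2(23) + (n-1)(2)]
363 = n/2 × [46 + 2n - 2]
726 = n × [44 + 2n]
2n² + (44)n - 726 = 0
Discriminant: Δ = (44)² - 4(2)(-726) = 1936 + 5808 = 7744
√Δ = 88
n = [-(44) + √Δ] / (2·2) = (-44 + 88) / 4 = 44 / 4 = 11
(The negative root is discarded since n must be a positive integer.)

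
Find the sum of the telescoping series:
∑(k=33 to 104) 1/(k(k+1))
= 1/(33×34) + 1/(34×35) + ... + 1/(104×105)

Partial fractions: 1/(k(k+1)) = 1/k - 1/(k+1)
The series telescopes:
= (1/33 - 1/34) + (1/34 - 1/35) + ... + (1/104 - 1/105)
= 1/33 - 1/105
= 8/385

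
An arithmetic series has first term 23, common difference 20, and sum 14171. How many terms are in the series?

Using S = n/2 × [2a + (n-1)d]
14171 = n/2 × [2(23) + (n-1)(20)]
14171 = n/2 × [46 + 20n - 20]
28342 = n × [26 + 20n]
20n² + (26)n - 28342 = 0
Discriminant: Δ = (26)² - 4(20)(-28342) = 676 + 2267360 = 2268036
√Δ = 1506
n = [-(26) + √Δ] / (2·20) = (-26 + 1506) / 40 = 1480 / 40 = 37
(The negative root is discarded since n must be a positive integer.)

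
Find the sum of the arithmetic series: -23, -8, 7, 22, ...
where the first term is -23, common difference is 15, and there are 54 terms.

Sₙ = n/2 × (first + last)
Last term = a + (n-1)d = -23 + (54-1)×15 = 772
S_54 = 54/2 × (-23 + 772)
S_54 = 54/2 × 749 = 20223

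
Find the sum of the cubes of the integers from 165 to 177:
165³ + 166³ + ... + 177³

Use ∑_{k=1}^{n} k³ = [n(n+1)/2]², then subtract the first 164 terms.
∑_{k=1}^{177} k³ = [177×178/2]² = 15753² = 248157009
∑_{k=1}^{164} k³ = [164×165/2]² = 13530² = 183060900
∑_{k=165}^{177} k³ = 248157009 - 183060900 = 65096109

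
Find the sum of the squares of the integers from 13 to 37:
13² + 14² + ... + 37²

Use ∑_{k=1}^{n} k² = n(n+1)(2n+1)/6, then subtract the first 12 terms.
∑_{k=1}^{37} k² = 37×38×75/6 = 17575
∑_{k=1}^{12} k² = 12×13×25/6 = 650
∑_{k=13}^{37} k² = 17575 - 650 = 16925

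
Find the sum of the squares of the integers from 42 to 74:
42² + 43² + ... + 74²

Use ∑_{k=1}^{n} k² = n(n+1)(2n+1)/6, then subtract the first 41 terms.
∑_{k=1}^{74} k² = 74×75×149/6 = 137825
∑_{k=1}^{41} k² = 41×42×83/6 = 23821
∑_{k=42}^{74} k² = 137825 - 23821 = 114004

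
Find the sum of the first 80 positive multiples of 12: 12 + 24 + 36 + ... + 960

Factor out 12: = 12(1 + 2 + ... + 80) = 12 × n(n+1)/2
= 12 × 80×81/2
= 12 × 3240
= 38880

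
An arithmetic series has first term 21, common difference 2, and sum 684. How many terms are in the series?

Using S = n/2 × [2a + (n-1)d]
684 = n/2 × [2(21) + (n-1)(2)]
684 = n/2 × [42 + 2n - 2]
1368 = n × [40 + 2n]
2n² + (40)n - 1368 = 0
Discriminant: Δ = (40)² - 4(2)(-1368) = 1600 + 10944 = 12544
√Δ = 112
n = [-(40) + √Δ] / (2·2) = (-40 + 112) / 4 = 72 / 4 = 18
(The negative root is discarded since n must be a positive integer.)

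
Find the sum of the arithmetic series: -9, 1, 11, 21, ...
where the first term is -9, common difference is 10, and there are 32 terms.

Sₙ = n/2 × (first + last)
Last term = a + (n-1)d = -9 + (32-1)×10 = 301
S_32 = 32/2 × (-9 + 301)
S_32 = 32/2 × 292 = 4672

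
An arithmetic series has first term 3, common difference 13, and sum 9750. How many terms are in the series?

Using S = n/2 × [2a + (n-1)d]
9750 = n/2 × [2(3) + (n-1)(13)]
9750 = n/2 × [6 + 13n - 13]
19500 = n × [-7 + 13n]
13n² + (-7)n - 19500 = 0
Discriminant: Δ = (-7)² - 4(13)(-19500) = 49 + 1014000 = 1014049
√Δ = 1007
n = [-(-7) + √Δ] / (2·13) = (7 + 1007) / 26 = 1014 / 26 = 39
(The negative root is discarded since n must be a positive integer.)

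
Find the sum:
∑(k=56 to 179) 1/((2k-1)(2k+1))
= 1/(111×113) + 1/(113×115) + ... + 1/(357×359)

Partial fractions: 1/((2k-1)(2k+1)) = (1/2)[1/(2k-1) - 1/(2k+1)]
The series telescopes:
= (1/2)[1/111 - 1/359]
= 124/39849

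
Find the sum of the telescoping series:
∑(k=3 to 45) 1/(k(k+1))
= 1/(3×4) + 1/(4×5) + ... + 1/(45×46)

Partial fractions: 1/(k(k+1)) = 1/k - 1/(k+1)
The series telescopes:
= (1/3 - 1/4) + (1/4 - 1/5) + ... + (1/45 - 1/46)
= 1/3 - 1/46
= 43/138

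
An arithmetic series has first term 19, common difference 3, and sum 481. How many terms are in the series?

Using S = n/2 × [2a + (n-1)d]
481 = n/2 × [2(19) + (n-1)(3)]
481 = n/2 × [38 + 3n - 3]
962 = n × [35 + 3n]
3n² + (35)n - 962 = 0
Discriminant: Δ = (35)² - 4(3)(-962) = 1225 + 11544 = 12769
√Δ = 113
n = [-(35) + √Δ] / (2·3) = (-35 + 113) / 6 = 78 / 6 = 13
(The negative root is discarded since n must be a positive integer.)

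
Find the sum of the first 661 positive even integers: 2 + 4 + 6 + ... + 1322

Sum of first n even numbers = n(n+1)
= 661×662
= 437582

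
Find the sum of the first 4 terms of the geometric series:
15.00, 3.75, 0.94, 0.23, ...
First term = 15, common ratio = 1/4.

Sₙ = a(1 - rⁿ) / (1 - r)
S_4 = 15(1 - (1/4)^4) / (1 - (1/4))
S_4 = 15(1 - (1/256)) / (3/4)
S_4 = 1275/64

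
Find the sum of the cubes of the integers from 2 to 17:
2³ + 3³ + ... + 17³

Use ∑_{k=1}^{n} k³ = [n(n+1)/2]², then subtract the first 1 terms.
∑_{k=1}^{17} k³ = [17×18/2]² = 153² = 23409
∑_{k=1}^{1} k³ = [1×2/2]² = 1² = 1
∑_{k=2}^{17} k³ = 23409 - 1 = 23408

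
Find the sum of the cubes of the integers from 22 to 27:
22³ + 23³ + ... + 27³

Use ∑_{k=1}^{n} k³ = [n(n+1)/2]², then subtract the first 21 terms.
∑_{k=1}^{27} k³ = [27×28/2]² = 378² = 142884
∑_{k=1}^{21} k³ = [21×22/2]² = 231² = 53361
∑_{k=22}^{27} k³ = 142884 - 53361 = 89523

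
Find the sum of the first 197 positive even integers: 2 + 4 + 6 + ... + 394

Sum of first n even numbers = n(n+1)
= 197×198
= 39006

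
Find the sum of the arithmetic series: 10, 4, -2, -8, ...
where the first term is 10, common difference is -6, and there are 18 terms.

Sₙ = n/2 × (first + last)
Last term = a + (n-1)d = 10 + (18-1)×(-6) = -92
S_18 = 18/2 × (10 + (-92))
S_18 = 18/2 × (-82) = -738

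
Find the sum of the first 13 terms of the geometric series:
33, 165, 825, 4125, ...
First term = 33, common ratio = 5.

Sₙ = a(1 - rⁿ) / (1 - r)
S_13 = 33(1 - 5^13) / (1 - 5)
S_13 = 33(1 - 1220703125) / (-4)
S_13 = 10070800773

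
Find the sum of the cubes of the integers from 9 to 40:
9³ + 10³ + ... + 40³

Use ∑_{k=1}^{n} k³ = [n(n+1)/2]², then subtract the first 8 terms.
∑_{k=1}^{40} k³ = [40×41/2]² = 820² = 672400
∑_{k=1}^{8} k³ = [8×9/2]² = 36² = 1296
∑_{k=9}^{40} k³ = 672400 - 1296 = 671104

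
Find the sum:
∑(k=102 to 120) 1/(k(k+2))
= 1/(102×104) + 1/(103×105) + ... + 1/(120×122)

Partial fractions: 1/(k(k+2)) = (1/2)[1/k - 1/(k+2)]
Telescoping leaves the first two and last two terms:
= (1/2)[1/102 + 1/103 - 1/121 - 1/122]
= 118313/77544786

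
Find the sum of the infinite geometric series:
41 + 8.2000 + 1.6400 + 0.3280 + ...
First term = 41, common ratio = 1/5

For |r| < 1, S = a / (1 - r)
S = 41 / (1 - (1/5))
S = 41 / (4/5)
S = 205/4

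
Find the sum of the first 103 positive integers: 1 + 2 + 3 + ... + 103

Formula: ∑k = n(n+1)/2
= 103×104/2
= 10712/2
= 5356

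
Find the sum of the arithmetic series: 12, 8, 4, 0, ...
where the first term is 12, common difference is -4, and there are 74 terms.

Sₙ = n/2 × (first + last)
Last term = a + (n-1)d = 12 + (74-1)×(-4) = -280
S_74 = 74/2 × (12 + (-280))
S_74 = 74/2 × (-268) = -9916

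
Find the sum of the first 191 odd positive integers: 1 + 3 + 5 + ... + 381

Sum of first n odd numbers = n²
= 191²
= 36481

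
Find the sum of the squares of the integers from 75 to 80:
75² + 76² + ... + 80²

Use ∑_{k=1}^{n} k² = n(n+1)(2n+1)/6, then subtract the first 74 terms.
∑_{k=1}^{80} k² = 80×81×161/6 = 173880
∑_{k=1}^{74} k² = 74×75×149/6 = 137825
∑_{k=75}^{80} k² = 173880 - 137825 = 36055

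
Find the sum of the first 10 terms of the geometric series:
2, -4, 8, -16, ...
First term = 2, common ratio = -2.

Sₙ = a(1 - rⁿ) / (1 - r)
S_10 = 2(1 - (-2)^10) / (1 - (-2))
S_10 = 2(1 - 1024) / (3)
S_10 = -682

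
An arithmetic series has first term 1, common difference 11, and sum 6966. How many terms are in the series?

Using S = n/2 × [2a + (n-1)d]
6966 = n/2 × [2(1) + (n-1)(11)]
6966 = n/2 × [2 + 11n - 11]
13932 = n × [-9 + 11n]
11n² + (-9)n - 13932 = 0
Discriminant: Δ = (-9)² - 4(11)(-13932) = 81 + 613008 = 613089
√Δ = 783
n = [-(-9) + √Δ] / (2·11) = (9 + 783) / 22 = 792 / 22 = 36
(The negative root is discarded since n must be a positive integer.)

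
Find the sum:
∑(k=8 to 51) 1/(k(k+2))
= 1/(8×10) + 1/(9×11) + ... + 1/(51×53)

Partial fractions: 1/(k(k+2)) = (1/2)[1/k - 1/(k+2)]
Telescoping leaves the first two and last two terms:
= (1/2)[1/8 + 1/9 - 1/52 - 1/53]
= 9823/99216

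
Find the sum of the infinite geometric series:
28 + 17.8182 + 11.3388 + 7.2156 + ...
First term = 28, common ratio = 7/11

For |r| < 1, S = a / (1 - r)
S = 28 / (1 - (7/11))
S = 28 / (4/11)
S = 77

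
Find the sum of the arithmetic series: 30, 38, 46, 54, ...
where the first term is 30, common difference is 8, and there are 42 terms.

Sₙ = n/2 × (first + last)
Last term = a + (n-1)d = 30 + (42-1)×8 = 358
S_42 = 42/2 × (30 + 358)
S_42 = 42/2 × 388 = 8148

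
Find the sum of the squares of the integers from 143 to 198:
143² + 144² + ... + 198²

Use ∑_{k=1}^{n} k² = n(n+1)(2n+1)/6, then subtract the first 142 terms.
∑_{k=1}^{198} k² = 198×199×397/6 = 2607099
∑_{k=1}^{142} k² = 142×143×285/6 = 964535
∑_{k=143}^{198} k² = 2607099 - 964535 = 1642564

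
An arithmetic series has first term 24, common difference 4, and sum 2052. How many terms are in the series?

Using S = n/2 × [2a + (n-1)d]
2052 = n/2 × [2(24) + (n-1)(4)]
2052 = n/2 × [48 + 4n - 4]
4104 = n × [44 + 4n]
4n² + (44)n - 4104 = 0
Discriminant: Δ = (44)² - 4(4)(-4104) = 1936 + 65664 = 67600
√Δ = 260
n = [-(44) + √Δ] / (2·4) = (-44 + 260) / 8 = 216 / 8 = 27
(The negative root is discarded since n must be a positive integer.)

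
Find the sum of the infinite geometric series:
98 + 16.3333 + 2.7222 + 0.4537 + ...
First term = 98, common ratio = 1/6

For |r| < 1, S = a / (1 - r)
S = 98 / (1 - (1/6))
S = 98 / (5/6)
S = 588/5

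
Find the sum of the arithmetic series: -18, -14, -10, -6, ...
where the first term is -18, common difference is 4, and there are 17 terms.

Sₙ = n/2 × (first + last)
Last term = a + (n-1)d = -18 + (17-1)×4 = 46
S_17 = 17/2 × (-18 + 46)
S_17 = 17/2 × 28 = 238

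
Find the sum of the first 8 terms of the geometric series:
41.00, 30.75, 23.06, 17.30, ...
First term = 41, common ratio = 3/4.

Sₙ = a(1 - rⁿ) / (1 - r)
S_8 = 41(1 - (3/4)^8) / (1 - (3/4))
S_8 = 41(1 - (6561/65536)) / (1/4)
S_8 = 2417975/16384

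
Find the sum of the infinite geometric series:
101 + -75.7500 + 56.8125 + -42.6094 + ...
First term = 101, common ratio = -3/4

For |r| < 1, S = a / (1 - r)
S = 101 / (1 - (-3/4))
S = 101 / (7/4)
S = 404/7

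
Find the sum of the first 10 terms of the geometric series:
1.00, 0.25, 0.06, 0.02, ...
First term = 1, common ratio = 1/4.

Sₙ = a(1 - rⁿ) / (1 - r)
S_10 = 1(1 - (1/4)^10) / (1 - (1/4))
S_10 = 1(1 - (1/1048576)) / (3/4)
S_10 = 349525/262144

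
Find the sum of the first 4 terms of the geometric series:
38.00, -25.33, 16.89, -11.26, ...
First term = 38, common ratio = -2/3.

Sₙ = a(1 - rⁿ) / (1 - r)
S_4 = 38(1 - (-2/3)^4) / (1 - (-2/3))
S_4 = 38(1 - (16/81)) / (5/3)
S_4 = 494/27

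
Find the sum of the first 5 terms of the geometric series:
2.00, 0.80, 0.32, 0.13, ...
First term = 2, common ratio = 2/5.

Sₙ = a(1 - rⁿ) / (1 - r)
S_5 = 2(1 - (2/5)^5) / (1 - (2/5))
S_5 = 2(1 - (32/3125)) / (3/5)
S_5 = 2062/625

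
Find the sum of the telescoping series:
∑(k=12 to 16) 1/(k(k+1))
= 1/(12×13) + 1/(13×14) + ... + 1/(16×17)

Partial fractions: 1/(k(k+1)) = 1/k - 1/(k+1)
The series telescopes:
= (1/12 - 1/13) + (1/13 - 1/14) + ... + (1/16 - 1/17)
= 1/12 - 1/17
= 5/204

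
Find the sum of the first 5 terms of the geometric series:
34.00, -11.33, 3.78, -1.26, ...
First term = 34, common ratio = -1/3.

Sₙ = a(1 - rⁿ) / (1 - r)
S_5 = 34(1 - (-1/3)^5) / (1 - (-1/3))
S_5 = 34(1 - (-1/243)) / (4/3)
S_5 = 2074/81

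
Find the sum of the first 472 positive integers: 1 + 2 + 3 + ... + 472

Formula: ∑k = n(n+1)/2
= 472×473/2
= 223256/2
= 111628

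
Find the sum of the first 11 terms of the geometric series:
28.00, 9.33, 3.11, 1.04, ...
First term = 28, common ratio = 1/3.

Sₙ = a(1 - rⁿ) / (1 - r)
S_11 = 28(1 - (1/3)^11) / (1 - (1/3))
S_11 = 28(1 - (1/177147)) / (2/3)
S_11 = 2480044/59049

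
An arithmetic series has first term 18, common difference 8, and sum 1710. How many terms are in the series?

Using S = n/2 × [2a + (n-1)d]
1710 = n/2 × [2(18) + (n-1)(8)]
1710 = n/2 × [36 + 8n - 8]
3420 = n × [28 + 8n]
8n² + (28)n - 3420 = 0
Discriminant: Δ = (28)² - 4(8)(-3420) = 784 + 109440 = 110224
√Δ = 332
n = [-(28) + √Δ] / (2·8) = (-28 + 332) / 16 = 304 / 16 = 19
(The negative root is discarded since n must be a positive integer.)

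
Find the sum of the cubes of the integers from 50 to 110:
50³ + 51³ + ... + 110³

Use ∑_{k=1}^{n} k³ = [n(n+1)/2]², then subtract the first 49 terms.
∑_{k=1}^{110} k³ = [110×111/2]² = 6105² = 37271025
∑_{k=1}^{49} k³ = [49×50/2]² = 1225² = 1500625
∑_{k=50}^{110} k³ = 37271025 - 1500625 = 35770400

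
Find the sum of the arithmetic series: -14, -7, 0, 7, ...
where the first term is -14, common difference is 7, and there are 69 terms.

Sₙ = n/2 × (first + last)
Last term = a + (n-1)d = -14 + (69-1)×7 = 462
S_69 = 69/2 × (-14 + 462)
S_69 = 69/2 × 448 = 15456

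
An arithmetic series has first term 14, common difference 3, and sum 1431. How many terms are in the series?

Using S = n/2 × [2a + (n-1)d]
1431 = n/2 × [2(14) + (n-1)(3)]
1431 = n/2 × [28 + 3n - 3]
2862 = n × [25 + 3n]
3n² + (25)n - 2862 = 0
Discriminant: Δ = (25)² - 4(3)(-2862) = 625 + 34344 = 34969
√Δ = 187
n = [-(25) + √Δ] / (2·3) = (-25 + 187) / 6 = 162 / 6 = 27
(The negative root is discarded since n must be a positive integer.)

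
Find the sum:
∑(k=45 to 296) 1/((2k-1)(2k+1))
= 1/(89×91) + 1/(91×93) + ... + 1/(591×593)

Partial fractions: 1/((2k-1)(2k+1)) = (1/2)[1/(2k-1) - 1/(2k+1)]
The series telescopes:
= (1/2)[1/89 - 1/593]
= 252/52777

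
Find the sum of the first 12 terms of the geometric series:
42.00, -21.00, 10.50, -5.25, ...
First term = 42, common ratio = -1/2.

Sₙ = a(1 - rⁿ) / (1 - r)
S_12 = 42(1 - (-1/2)^12) / (1 - (-1/2))
S_12 = 42(1 - (1/4096)) / (3/2)
S_12 = 28665/1024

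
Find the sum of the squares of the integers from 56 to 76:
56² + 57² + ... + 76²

Use ∑_{k=1}^{n} k² = n(n+1)(2n+1)/6, then subtract the first 55 terms.
∑_{k=1}^{76} k² = 76×77×153/6 = 149226
∑_{k=1}^{55} k² = 55×56×111/6 = 56980
∑_{k=56}^{76} k² = 149226 - 56980 = 92246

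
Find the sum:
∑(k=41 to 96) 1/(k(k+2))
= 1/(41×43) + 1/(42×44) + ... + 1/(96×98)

Partial fractions: 1/(k(k+2)) = (1/2)[1/k - 1/(k+2)]
Telescoping leaves the first two and last two terms:
= (1/2)[1/41 + 1/42 - 1/97 - 1/98]
= 8093/584619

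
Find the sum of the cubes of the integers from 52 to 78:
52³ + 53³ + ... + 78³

Use ∑_{k=1}^{n} k³ = [n(n+1)/2]², then subtract the first 51 terms.
∑_{k=1}^{78} k³ = [78×79/2]² = 3081² = 9492561
∑_{k=1}^{51} k³ = [51×52/2]² = 1326² = 1758276
∑_{k=52}^{78} k³ = 9492561 - 1758276 = 7734285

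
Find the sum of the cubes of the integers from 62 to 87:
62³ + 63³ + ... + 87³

Use ∑_{k=1}^{n} k³ = [n(n+1)/2]², then subtract the first 61 terms.
∑_{k=1}^{87} k³ = [87×88/2]² = 3828² = 14653584
∑_{k=1}^{61} k³ = [61×62/2]² = 1891² = 3575881
∑_{k=62}^{87} k³ = 14653584 - 3575881 = 11077703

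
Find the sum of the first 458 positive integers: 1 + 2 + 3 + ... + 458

Formula: ∑k = n(n+1)/2
= 458×459/2
= 210222/2
= 105111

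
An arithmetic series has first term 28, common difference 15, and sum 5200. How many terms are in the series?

Using S = n/2 × [2a + (n-1)d]
5200 = n/2 × [2(28) + (n-1)(15)]
5200 = n/2 × [56 + 15n - 15]
10400 = n × [41 + 15n]
15n² + (41)n - 10400 = 0
Discriminant: Δ = (41)² - 4(15)(-10400) = 1681 + 624000 = 625681
√Δ = 791
n = [-(41) + √Δ] / (2·15) = (-41 + 791) / 30 = 750 / 30 = 25
(The negative root is discarded since n must be a positive integer.)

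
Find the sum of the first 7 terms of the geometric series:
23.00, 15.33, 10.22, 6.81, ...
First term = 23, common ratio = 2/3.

Sₙ = a(1 - rⁿ) / (1 - r)
S_7 = 23(1 - (2/3)^7) / (1 - (2/3))
S_7 = 23(1 - (128/2187)) / (1/3)
S_7 = 47357/729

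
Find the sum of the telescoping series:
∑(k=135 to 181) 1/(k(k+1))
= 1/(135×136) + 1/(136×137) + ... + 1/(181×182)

Partial fractions: 1/(k(k+1)) = 1/k - 1/(k+1)
The series telescopes:
= (1/135 - 1/136) + (1/136 - 1/137) + ... + (1/181 - 1/182)
= 1/135 - 1/182
= 47/24570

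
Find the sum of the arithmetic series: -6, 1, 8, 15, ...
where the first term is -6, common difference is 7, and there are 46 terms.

Sₙ = n/2 × (first + last)
Last term = a + (n-1)d = -6 + (46-1)×7 = 309
S_46 = 46/2 × (-6 + 309)
S_46 = 46/2 × 303 = 6969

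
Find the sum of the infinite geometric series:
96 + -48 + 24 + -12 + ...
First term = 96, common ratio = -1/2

For |r| < 1, S = a / (1 - r)
S = 96 / (1 - (-1/2))
S = 96 / (3/2)
S = 64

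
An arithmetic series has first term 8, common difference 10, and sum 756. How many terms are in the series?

Using S = n/2 × [2a + (n-1)d]
756 = n/2 × [2(8) + (n-1)(10)]
756 = n/2 × [16 + 10n - 10]
1512 = n × [6 + 10n]
10n² + (6)n - 1512 = 0
Discriminant: Δ = (6)² - 4(10)(-1512) = 36 + 60480 = 60516
√Δ = 246
n = [-(6) + √Δ] / (2·10) = (-6 + 246) / 20 = 240 / 20 = 12
(The negative root is discarded since n must be a positive integer.)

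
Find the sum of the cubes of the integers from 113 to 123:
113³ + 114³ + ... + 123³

Use ∑_{k=1}^{n} k³ = [n(n+1)/2]², then subtract the first 112 terms.
∑_{k=1}^{123} k³ = [123×124/2]² = 7626² = 58155876
∑_{k=1}^{112} k³ = [112×113/2]² = 6328² = 40043584
∑_{k=113}^{123} k³ = 58155876 - 40043584 = 18112292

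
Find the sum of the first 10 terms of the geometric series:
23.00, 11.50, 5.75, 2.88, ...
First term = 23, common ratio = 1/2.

Sₙ = a(1 - rⁿ) / (1 - r)
S_10 = 23(1 - (1/2)^10) / (1 - (1/2))
S_10 = 23(1 - (1/1024)) / (1/2)
S_10 = 23529/512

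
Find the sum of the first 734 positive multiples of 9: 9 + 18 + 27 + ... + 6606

Factor out 9: = 9(1 + 2 + ... + 734) = 9 × n(n+1)/2
= 9 × 734×735/2
= 9 × 269745
= 2427705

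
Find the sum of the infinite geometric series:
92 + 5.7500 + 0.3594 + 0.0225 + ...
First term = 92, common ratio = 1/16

For |r| < 1, S = a / (1 - r)
S = 92 / (1 - (1/16))
S = 92 / (15/16)
S = 1472/15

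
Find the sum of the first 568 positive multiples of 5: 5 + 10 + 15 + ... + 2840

Factor out 5: = 5(1 + 2 + ... + 568) = 5 × n(n+1)/2
= 5 × 568×569/2
= 5 × 161596
= 807980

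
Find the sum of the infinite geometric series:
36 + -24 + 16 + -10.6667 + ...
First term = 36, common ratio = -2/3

For |r| < 1, S = a / (1 - r)
S = 36 / (1 - (-2/3))
S = 36 / (5/3)
S = 108/5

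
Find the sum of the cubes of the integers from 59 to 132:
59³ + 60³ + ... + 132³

Use ∑_{k=1}^{n} k³ = [n(n+1)/2]², then subtract the first 58 terms.
∑_{k=1}^{132} k³ = [132×133/2]² = 8778² = 77053284
∑_{k=1}^{58} k³ = [58×59/2]² = 1711² = 2927521
∑_{k=59}^{132} k³ = 77053284 - 2927521 = 74125763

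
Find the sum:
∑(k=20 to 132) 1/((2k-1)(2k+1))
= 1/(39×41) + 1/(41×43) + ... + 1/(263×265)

Partial fractions: 1/((2k-1)(2k+1)) = (1/2)[1/(2k-1) - 1/(2k+1)]
The series telescopes:
= (1/2)[1/39 - 1/265]
= 113/10335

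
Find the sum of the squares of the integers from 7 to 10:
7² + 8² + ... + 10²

Use ∑_{k=1}^{n} k² = n(n+1)(2n+1)/6, then subtract the first 6 terms.
∑_{k=1}^{10} k² = 10×11×21/6 = 385
∑_{k=1}^{6} k² = 6×7×13/6 = 91
∑_{k=7}^{10} k² = 385 - 91 = 294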